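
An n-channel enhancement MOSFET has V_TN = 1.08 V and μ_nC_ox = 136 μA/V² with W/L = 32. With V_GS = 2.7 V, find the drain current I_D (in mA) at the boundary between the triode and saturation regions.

I_D = 5.71 mA

At the boundary V_DS = V_ov = V_GS − V_TN = 2.7 − 1.08 = 1.62 V.
k_n = μ_nC_ox · (W/L) = 4.352 mA/V².
I_D = ½ k_n V_ov² = 0.5 × 4.352 × 1.62² = 5.71 mA.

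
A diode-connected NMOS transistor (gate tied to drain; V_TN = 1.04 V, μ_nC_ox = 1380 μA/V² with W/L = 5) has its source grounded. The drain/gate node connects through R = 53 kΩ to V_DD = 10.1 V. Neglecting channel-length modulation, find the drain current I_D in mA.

I_D = 0.167 mA

With gate tied to drain, V_GS = V_DS ≥ V_GS − V_TN, so the device is in saturation.
k_n = μ_nC_ox · (W/L) = 6.9 mA/V².
KCL at the drain: ½ k_n (V_GS − V_TN)² = (V_DD − V_GS)/R.
Let x = V_GS − 1.04. Then 183 x² + x − 9.06 = 0, giving x = 0.22 V (positive root), so V_GS = 1.26 V.
I_D = (V_DD − V_GS)/R = (10.1 − 1.26) / 53 = 0.167 mA.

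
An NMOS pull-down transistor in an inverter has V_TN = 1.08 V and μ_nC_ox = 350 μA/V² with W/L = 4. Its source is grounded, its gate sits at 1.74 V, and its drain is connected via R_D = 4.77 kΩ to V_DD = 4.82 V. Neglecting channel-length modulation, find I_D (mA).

V_GS = V_G = 1.74 V, so V_ov = 1.74 − 1.08 = 0.66 V.
k_n = μ_nC_ox · (W/L) = 1.4 mA/V².
Assume saturation: I_D = ½ k_n V_ov² = 0.5 × 1.4 × 0.66² = 0.305 mA, giving V_DS = V_DD − I_D R_D = 4.82 − 0.305 × 4.77 = 3.37 V.
V_DS = 3.37 V ≥ V_ov = 0.66 V, confirming saturation.

I_D = 0.305 mA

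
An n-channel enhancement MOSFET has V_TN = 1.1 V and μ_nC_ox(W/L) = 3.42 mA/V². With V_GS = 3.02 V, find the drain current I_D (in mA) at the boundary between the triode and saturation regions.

I_D = 6.30 mA

At the boundary V_DS = V_ov = V_GS − V_TN = 3.02 − 1.1 = 1.92 V.
I_D = ½ k_n V_ov² = 0.5 × 3.42 × 1.92² = 6.3 mA.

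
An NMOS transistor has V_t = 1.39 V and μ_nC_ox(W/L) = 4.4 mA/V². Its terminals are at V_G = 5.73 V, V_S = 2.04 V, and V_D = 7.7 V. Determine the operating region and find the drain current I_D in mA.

V_GS = V_G − V_S = 5.73 − 2.04 = 3.69 V; V_DS = V_D − V_S = 7.7 − 2.04 = 5.66 V.
V_ov = V_GS − V_t = 3.69 − 1.39 = 2.3 V.
Since V_DS = 5.66 V ≥ V_ov = 2.3 V, the device is in saturation.
I_D = ½ k_n V_ov² = 0.5 × 4.4 × 2.3² = 11.6 mA.

Saturation; I_D = 11.6 mA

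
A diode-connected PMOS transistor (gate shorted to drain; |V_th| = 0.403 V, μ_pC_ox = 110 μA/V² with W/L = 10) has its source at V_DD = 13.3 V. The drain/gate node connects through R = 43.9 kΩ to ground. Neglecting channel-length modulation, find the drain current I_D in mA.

I_D = 0.278 mA

With gate tied to drain, V_SG = V_SD ≥ V_SG − |V_th|, so the device is in saturation.
k_p = μ_pC_ox · (W/L) = 1.1 mA/V².
KCL at the drain: ½ k_p (V_SG − |V_th|)² = (V_DD − V_SG)/R.
Let x = V_SG − 0.403. Then 24.1 x² + x − 12.9 = 0, giving x = 0.71 V (positive root), so V_SG = 1.11 V.
I_D = (V_DD − V_SG)/R = (13.3 − 1.11) / 43.9 = 0.278 mA.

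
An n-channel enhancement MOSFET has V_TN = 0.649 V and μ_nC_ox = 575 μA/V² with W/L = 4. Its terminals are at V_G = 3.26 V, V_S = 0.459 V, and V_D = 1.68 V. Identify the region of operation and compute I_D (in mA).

Triode; I_D = 4.33 mA

V_GS = V_G − V_S = 3.26 − 0.459 = 2.8 V; V_DS = V_D − V_S = 1.68 − 0.459 = 1.22 V.
k_n = μ_nC_ox · (W/L) = 2.3 mA/V².
V_ov = V_GS − V_TN = 2.8 − 0.649 = 2.15 V.
Since V_DS = 1.22 V < V_ov = 2.15 V, the device is in the triode region.
I_D = k_n [V_ov · V_DS − ½ V_DS²] = 2.3 × [2.15 × 1.22 − 0.5 × 1.22²] = 4.33 mA.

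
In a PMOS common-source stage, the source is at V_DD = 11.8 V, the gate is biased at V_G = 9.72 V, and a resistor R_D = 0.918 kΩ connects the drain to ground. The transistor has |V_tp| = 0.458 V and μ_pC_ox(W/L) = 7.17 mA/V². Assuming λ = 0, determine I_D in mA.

V_SG = V_DD − V_G = 11.8 − 9.72 = 2.08 V, so V_ov = 2.08 − 0.458 = 1.62 V.
Assume saturation: I_D = ½ k_p V_ov² = 0.5 × 7.17 × 1.62² = 9.43 mA, giving V_SD = V_DD − I_D R_D = 11.8 − 9.43 × 0.918 = 3.14 V.
V_SD = 3.14 V ≥ V_ov = 1.62 V, confirming saturation.

I_D = 9.43 mA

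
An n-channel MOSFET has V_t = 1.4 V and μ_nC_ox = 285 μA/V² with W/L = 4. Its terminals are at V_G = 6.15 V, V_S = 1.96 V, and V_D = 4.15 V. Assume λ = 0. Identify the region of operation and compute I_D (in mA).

V_GS = V_G − V_S = 6.15 − 1.96 = 4.19 V; V_DS = V_D − V_S = 4.15 − 1.96 = 2.19 V.
k_n = μ_nC_ox · (W/L) = 1.14 mA/V².
V_ov = V_GS − V_t = 4.19 − 1.4 = 2.79 V.
Since V_DS = 2.19 V < V_ov = 2.79 V, the device is in the triode region.
I_D = k_n [V_ov · V_DS − ½ V_DS²] = 1.14 × [2.79 × 2.19 − 0.5 × 2.19²] = 4.23 mA.

Triode; I_D = 4.23 mA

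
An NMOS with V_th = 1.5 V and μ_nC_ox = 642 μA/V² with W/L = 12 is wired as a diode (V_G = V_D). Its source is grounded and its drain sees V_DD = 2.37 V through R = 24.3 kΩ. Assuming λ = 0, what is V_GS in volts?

V_GS = 1.59 V

With gate tied to drain, V_GS = V_DS ≥ V_GS − V_th, so the device is in saturation.
k_n = μ_nC_ox · (W/L) = 7.704 mA/V².
KCL at the drain: ½ k_n (V_GS − V_th)² = (V_DD − V_GS)/R.
Let x = V_GS − 1.5. Then 93.6 x² + x − 0.87 = 0, giving x = 0.0912 V (positive root), so V_GS = 1.59 V.
I_D = (V_DD − V_GS)/R = (2.37 − 1.59) / 24.3 = 0.032 mA.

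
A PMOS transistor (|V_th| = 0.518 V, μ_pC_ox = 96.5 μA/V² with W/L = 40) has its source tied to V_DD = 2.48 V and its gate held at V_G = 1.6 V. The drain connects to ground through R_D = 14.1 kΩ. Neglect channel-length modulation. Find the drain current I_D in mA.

V_SG = V_DD − V_G = 2.48 − 1.6 = 0.88 V, so V_ov = 0.88 − 0.518 = 0.362 V.
k_p = μ_pC_ox · (W/L) = 3.86 mA/V².
Assume saturation: I_D = ½ k_p V_ov² = 0.5 × 3.86 × 0.362² = 0.253 mA, giving V_SD = V_DD − I_D R_D = 2.48 − 0.253 × 14.1 = -1.09 V.
But -1.09 V < V_ov = 0.362 V, so the device is actually in triode.
In triode I_D = k_p[V_ov V_SD − ½ V_SD²] and I_D = (V_DD − V_SD)/R_D. Equating: 27.2 V_SD² − 20.7 V_SD + 2.48 = 0, giving V_SD = 0.149 V (the root below V_ov).
I_D = (2.48 − 0.149) / 14.1 = 0.165 mA.

I_D = 0.165 mA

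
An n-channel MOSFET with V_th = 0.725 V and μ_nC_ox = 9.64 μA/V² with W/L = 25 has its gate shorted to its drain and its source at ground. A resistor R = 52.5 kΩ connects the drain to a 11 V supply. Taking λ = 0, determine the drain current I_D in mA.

I_D = 0.173 mA

With gate tied to drain, V_GS = V_DS ≥ V_GS − V_th, so the device is in saturation.
k_n = μ_nC_ox · (W/L) = 0.241 mA/V².
KCL at the drain: ½ k_n (V_GS − V_th)² = (V_DD − V_GS)/R.
Let x = V_GS − 0.725. Then 6.33 x² + x − 10.28 = 0, giving x = 1.2 V (positive root), so V_GS = 1.92 V.
I_D = (V_DD − V_GS)/R = (11 − 1.92) / 52.5 = 0.173 mA.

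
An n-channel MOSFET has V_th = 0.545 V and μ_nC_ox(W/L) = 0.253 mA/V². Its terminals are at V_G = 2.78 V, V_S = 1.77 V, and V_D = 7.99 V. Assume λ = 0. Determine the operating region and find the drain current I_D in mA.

V_GS = V_G − V_S = 2.78 − 1.77 = 1.01 V; V_DS = V_D − V_S = 7.99 − 1.77 = 6.22 V.
V_ov = V_GS − V_th = 1.01 − 0.545 = 0.465 V.
Since V_DS = 6.22 V ≥ V_ov = 0.465 V, the device is in saturation.
I_D = ½ k_n V_ov² = 0.5 × 0.253 × 0.465² = 0.0274 mA.

Saturation; I_D = 0.0274 mA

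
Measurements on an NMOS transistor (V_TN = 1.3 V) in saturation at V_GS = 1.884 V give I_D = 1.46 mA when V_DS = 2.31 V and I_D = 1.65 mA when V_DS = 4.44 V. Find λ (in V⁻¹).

λ = 0.0711 V⁻¹

With V_GS fixed, I_D ∝ (1 + λ V_DS) in saturation, so I_D2/I_D1 = (1 + λ V_DS2)/(1 + λ V_DS1).
1.65/1.46 = 1.13 = (1 + 4.44 λ)/(1 + 2.31 λ).
Solving: λ (I_D1 V_DS2 − I_D2 V_DS1) = I_D2 − I_D1, so λ = (1.65 − 1.46) / (1.46 × 4.44 − 1.65 × 2.31) = 0.19 / 2.67 = 0.0711 V⁻¹.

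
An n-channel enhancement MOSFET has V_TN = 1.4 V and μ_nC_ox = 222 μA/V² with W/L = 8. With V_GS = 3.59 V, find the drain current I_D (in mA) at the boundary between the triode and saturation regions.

At the boundary V_DS = V_ov = V_GS − V_TN = 3.59 − 1.4 = 2.19 V.
k_n = μ_nC_ox · (W/L) = 1.776 mA/V².
I_D = ½ k_n V_ov² = 0.5 × 1.776 × 2.19² = 4.26 mA.

I_D = 4.26 mA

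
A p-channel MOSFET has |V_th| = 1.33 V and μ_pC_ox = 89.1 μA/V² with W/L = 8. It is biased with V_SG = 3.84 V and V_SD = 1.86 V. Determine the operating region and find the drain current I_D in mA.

Triode; I_D = 2.09 mA

k_p = μ_pC_ox · (W/L) = 0.7128 mA/V².
V_ov = V_SG − |V_th| = 3.84 − 1.33 = 2.51 V.
Since V_SD = 1.86 V < V_ov = 2.51 V, the device is in the triode region.
I_D = k_p [V_ov · V_SD − ½ V_SD²] = 0.7128 × [2.51 × 1.86 − 0.5 × 1.86²] = 2.09 mA.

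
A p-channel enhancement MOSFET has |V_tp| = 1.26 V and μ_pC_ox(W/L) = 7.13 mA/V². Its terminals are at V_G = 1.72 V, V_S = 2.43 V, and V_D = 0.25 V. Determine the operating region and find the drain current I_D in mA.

Cutoff; I_D = 0 mA

V_SG = V_S − V_G = 2.43 − 1.72 = 0.71 V; V_SD = V_S − V_D = 2.43 − 0.25 = 2.18 V.
V_SG = 0.71 V < |V_tp| = 1.26 V, so the transistor is in cutoff.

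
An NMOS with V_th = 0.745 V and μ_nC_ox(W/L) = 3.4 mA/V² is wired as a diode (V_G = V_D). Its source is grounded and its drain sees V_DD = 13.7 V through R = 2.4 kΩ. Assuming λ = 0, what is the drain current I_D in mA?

With gate tied to drain, V_GS = V_DS ≥ V_GS − V_th, so the device is in saturation.
KCL at the drain: ½ k_n (V_GS − V_th)² = (V_DD − V_GS)/R.
Let x = V_GS − 0.745. Then 4.08 x² + x − 12.96 = 0, giving x = 1.66 V (positive root), so V_GS = 2.41 V.
I_D = (V_DD − V_GS)/R = (13.7 − 2.41) / 2.4 = 4.7 mA.

I_D = 4.70 mA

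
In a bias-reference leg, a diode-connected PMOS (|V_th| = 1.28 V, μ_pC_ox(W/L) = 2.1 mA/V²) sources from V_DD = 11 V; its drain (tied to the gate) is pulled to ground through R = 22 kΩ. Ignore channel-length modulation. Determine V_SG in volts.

V_SG = 1.91 V

With gate tied to drain, V_SG = V_SD ≥ V_SG − |V_th|, so the device is in saturation.
KCL at the drain: ½ k_p (V_SG − |V_th|)² = (V_DD − V_SG)/R.
Let x = V_SG − 1.28. Then 23.1 x² + x − 9.72 = 0, giving x = 0.627 V (positive root), so V_SG = 1.91 V.
I_D = (V_DD − V_SG)/R = (11 − 1.91) / 22 = 0.413 mA.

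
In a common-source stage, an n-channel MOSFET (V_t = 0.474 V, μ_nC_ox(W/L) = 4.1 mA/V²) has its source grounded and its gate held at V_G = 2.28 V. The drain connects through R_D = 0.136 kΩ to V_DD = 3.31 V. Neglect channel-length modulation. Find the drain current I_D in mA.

I_D = 6.69 mA

V_GS = V_G = 2.28 V, so V_ov = 2.28 − 0.474 = 1.81 V.
Assume saturation: I_D = ½ k_n V_ov² = 0.5 × 4.1 × 1.81² = 6.69 mA, giving V_DS = V_DD − I_D R_D = 3.31 − 6.69 × 0.136 = 2.4 V.
V_DS = 2.4 V ≥ V_ov = 1.81 V, confirming saturation.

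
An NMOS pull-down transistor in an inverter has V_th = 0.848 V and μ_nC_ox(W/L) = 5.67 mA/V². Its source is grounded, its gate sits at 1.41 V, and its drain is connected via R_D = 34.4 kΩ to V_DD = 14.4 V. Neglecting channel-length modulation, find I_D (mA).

I_D = 0.414 mA

V_GS = V_G = 1.41 V, so V_ov = 1.41 − 0.848 = 0.562 V.
Assume saturation: I_D = ½ k_n V_ov² = 0.5 × 5.67 × 0.562² = 0.895 mA, giving V_DS = V_DD − I_D R_D = 14.4 − 0.895 × 34.4 = -16.4 V.
But -16.4 V < V_ov = 0.562 V, so the device is actually in triode.
In triode I_D = k_n[V_ov V_DS − ½ V_DS²] and I_D = (V_DD − V_DS)/R_D. Equating: 97.5 V_DS² − 110.6 V_DS + 14.4 = 0, giving V_DS = 0.15 V (the root below V_ov).
I_D = (14.4 − 0.15) / 34.4 = 0.414 mA.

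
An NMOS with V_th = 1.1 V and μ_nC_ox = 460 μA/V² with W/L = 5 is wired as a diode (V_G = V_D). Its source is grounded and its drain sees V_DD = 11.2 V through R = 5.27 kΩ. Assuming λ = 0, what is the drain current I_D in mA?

With gate tied to drain, V_GS = V_DS ≥ V_GS − V_th, so the device is in saturation.
k_n = μ_nC_ox · (W/L) = 2.3 mA/V².
KCL at the drain: ½ k_n (V_GS − V_th)² = (V_DD − V_GS)/R.
Let x = V_GS − 1.1. Then 6.06 x² + x − 10.1 = 0, giving x = 1.21 V (positive root), so V_GS = 2.31 V.
I_D = (V_DD − V_GS)/R = (11.2 − 2.31) / 5.27 = 1.69 mA.

I_D = 1.69 mA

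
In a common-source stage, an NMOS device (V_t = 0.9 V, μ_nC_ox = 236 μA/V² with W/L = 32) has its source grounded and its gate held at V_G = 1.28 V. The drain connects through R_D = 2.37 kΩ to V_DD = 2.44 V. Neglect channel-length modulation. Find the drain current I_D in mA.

I_D = 0.545 mA

V_GS = V_G = 1.28 V, so V_ov = 1.28 − 0.9 = 0.38 V.
k_n = μ_nC_ox · (W/L) = 7.552 mA/V².
Assume saturation: I_D = ½ k_n V_ov² = 0.5 × 7.552 × 0.38² = 0.545 mA, giving V_DS = V_DD − I_D R_D = 2.44 − 0.545 × 2.37 = 1.15 V.
V_DS = 1.15 V ≥ V_ov = 0.38 V, confirming saturation.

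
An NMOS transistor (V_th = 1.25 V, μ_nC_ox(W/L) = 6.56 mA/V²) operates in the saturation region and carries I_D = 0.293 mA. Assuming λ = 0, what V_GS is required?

V_GS = 1.55 V

In saturation I_D = ½ k_n (V_GS − V_th)², so V_GS − V_th = √(2 I_D / k_n) = √(2 × 0.293 / 6.56) = 0.299 V.
V_GS = 1.25 + 0.299 = 1.55 V.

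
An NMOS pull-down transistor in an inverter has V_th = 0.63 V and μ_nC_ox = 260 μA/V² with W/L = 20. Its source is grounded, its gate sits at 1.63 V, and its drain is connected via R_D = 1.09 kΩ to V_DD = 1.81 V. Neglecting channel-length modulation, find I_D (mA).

V_GS = V_G = 1.63 V, so V_ov = 1.63 − 0.63 = 1 V.
k_n = μ_nC_ox · (W/L) = 5.2 mA/V².
Assume saturation: I_D = ½ k_n V_ov² = 0.5 × 5.2 × 1² = 2.6 mA, giving V_DS = V_DD − I_D R_D = 1.81 − 2.6 × 1.09 = -1.02 V.
But -1.02 V < V_ov = 1 V, so the device is actually in triode.
In triode I_D = k_n[V_ov V_DS − ½ V_DS²] and I_D = (V_DD − V_DS)/R_D. Equating: 2.83 V_DS² − 6.668 V_DS + 1.81 = 0, giving V_DS = 0.313 V (the root below V_ov).
I_D = (1.81 − 0.313) / 1.09 = 1.37 mA.

I_D = 1.37 mA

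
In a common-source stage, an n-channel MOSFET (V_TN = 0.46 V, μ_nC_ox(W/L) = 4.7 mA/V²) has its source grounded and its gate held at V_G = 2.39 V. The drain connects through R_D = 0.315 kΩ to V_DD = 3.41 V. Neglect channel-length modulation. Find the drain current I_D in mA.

V_GS = V_G = 2.39 V, so V_ov = 2.39 − 0.46 = 1.93 V.
Assume saturation: I_D = ½ k_n V_ov² = 0.5 × 4.7 × 1.93² = 8.75 mA, giving V_DS = V_DD − I_D R_D = 3.41 − 8.75 × 0.315 = 0.653 V.
But 0.653 V < V_ov = 1.93 V, so the device is actually in triode.
In triode I_D = k_n[V_ov V_DS − ½ V_DS²] and I_D = (V_DD − V_DS)/R_D. Equating: 0.74 V_DS² − 3.857 V_DS + 3.41 = 0, giving V_DS = 1.13 V (the root below V_ov).
I_D = (3.41 − 1.13) / 0.315 = 7.24 mA.

I_D = 7.24 mA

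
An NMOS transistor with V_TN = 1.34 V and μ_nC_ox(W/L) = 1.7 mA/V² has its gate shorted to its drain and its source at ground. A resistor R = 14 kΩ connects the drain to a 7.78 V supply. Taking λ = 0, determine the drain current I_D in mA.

With gate tied to drain, V_GS = V_DS ≥ V_GS − V_TN, so the device is in saturation.
KCL at the drain: ½ k_n (V_GS − V_TN)² = (V_DD − V_GS)/R.
Let x = V_GS − 1.34. Then 11.9 x² + x − 6.44 = 0, giving x = 0.695 V (positive root), so V_GS = 2.03 V.
I_D = (V_DD − V_GS)/R = (7.78 − 2.03) / 14 = 0.41 mA.

I_D = 0.410 mA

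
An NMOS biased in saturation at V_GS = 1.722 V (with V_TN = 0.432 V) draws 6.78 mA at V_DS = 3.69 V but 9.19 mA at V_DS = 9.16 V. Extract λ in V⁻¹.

λ = 0.0855 V⁻¹

With V_GS fixed, I_D ∝ (1 + λ V_DS) in saturation, so I_D2/I_D1 = (1 + λ V_DS2)/(1 + λ V_DS1).
9.19/6.78 = 1.355 = (1 + 9.16 λ)/(1 + 3.69 λ).
Solving: λ (I_D1 V_DS2 − I_D2 V_DS1) = I_D2 − I_D1, so λ = (9.19 − 6.78) / (6.78 × 9.16 − 9.19 × 3.69) = 2.41 / 28.2 = 0.0855 V⁻¹.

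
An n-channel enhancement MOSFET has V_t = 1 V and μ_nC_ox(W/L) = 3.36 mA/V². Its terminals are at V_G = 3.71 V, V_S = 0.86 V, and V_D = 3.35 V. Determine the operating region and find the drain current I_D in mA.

V_GS = V_G − V_S = 3.71 − 0.86 = 2.85 V; V_DS = V_D − V_S = 3.35 − 0.86 = 2.49 V.
V_ov = V_GS − V_t = 2.85 − 1 = 1.85 V.
Since V_DS = 2.49 V ≥ V_ov = 1.85 V, the device is in saturation.
I_D = ½ k_n V_ov² = 0.5 × 3.36 × 1.85² = 5.75 mA.

Saturation; I_D = 5.75 mA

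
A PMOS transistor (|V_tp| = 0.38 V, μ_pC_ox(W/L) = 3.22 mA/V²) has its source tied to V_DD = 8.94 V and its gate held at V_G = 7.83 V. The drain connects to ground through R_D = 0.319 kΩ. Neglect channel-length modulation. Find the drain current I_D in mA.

I_D = 0.858 mA

V_SG = V_DD − V_G = 8.94 − 7.83 = 1.11 V, so V_ov = 1.11 − 0.38 = 0.73 V.
Assume saturation: I_D = ½ k_p V_ov² = 0.5 × 3.22 × 0.73² = 0.858 mA, giving V_SD = V_DD − I_D R_D = 8.94 − 0.858 × 0.319 = 8.67 V.
V_SD = 8.67 V ≥ V_ov = 0.73 V, confirming saturation.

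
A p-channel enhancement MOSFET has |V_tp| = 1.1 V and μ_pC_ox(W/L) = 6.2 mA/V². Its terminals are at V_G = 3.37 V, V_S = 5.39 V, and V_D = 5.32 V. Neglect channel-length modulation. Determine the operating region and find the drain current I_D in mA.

Triode; I_D = 0.384 mA

V_SG = V_S − V_G = 5.39 − 3.37 = 2.02 V; V_SD = V_S − V_D = 5.39 − 5.32 = 0.07 V.
V_ov = V_SG − |V_tp| = 2.02 − 1.1 = 0.92 V.
Since V_SD = 0.07 V < V_ov = 0.92 V, the device is in the triode region.
I_D = k_p [V_ov · V_SD − ½ V_SD²] = 6.2 × [0.92 × 0.07 − 0.5 × 0.07²] = 0.384 mA.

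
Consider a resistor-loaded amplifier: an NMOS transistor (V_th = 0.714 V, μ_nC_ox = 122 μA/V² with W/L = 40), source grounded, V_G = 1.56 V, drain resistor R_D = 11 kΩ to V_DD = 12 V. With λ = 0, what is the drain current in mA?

V_GS = V_G = 1.56 V, so V_ov = 1.56 − 0.714 = 0.846 V.
k_n = μ_nC_ox · (W/L) = 4.88 mA/V².
Assume saturation: I_D = ½ k_n V_ov² = 0.5 × 4.88 × 0.846² = 1.75 mA, giving V_DS = V_DD − I_D R_D = 12 − 1.75 × 11 = -7.21 V.
But -7.21 V < V_ov = 0.846 V, so the device is actually in triode.
In triode I_D = k_n[V_ov V_DS − ½ V_DS²] and I_D = (V_DD − V_DS)/R_D. Equating: 26.8 V_DS² − 46.41 V_DS + 12 = 0, giving V_DS = 0.316 V (the root below V_ov).
I_D = (12 − 0.316) / 11 = 1.06 mA.

I_D = 1.06 mA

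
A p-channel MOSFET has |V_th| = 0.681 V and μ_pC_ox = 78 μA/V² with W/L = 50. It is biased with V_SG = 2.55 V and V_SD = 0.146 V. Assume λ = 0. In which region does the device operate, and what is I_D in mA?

Triode; I_D = 1.02 mA

k_p = μ_pC_ox · (W/L) = 3.9 mA/V².
V_ov = V_SG − |V_th| = 2.55 − 0.681 = 1.87 V.
Since V_SD = 0.146 V < V_ov = 1.87 V, the device is in the triode region.
I_D = k_p [V_ov · V_SD − ½ V_SD²] = 3.9 × [1.87 × 0.146 − 0.5 × 0.146²] = 1.02 mA.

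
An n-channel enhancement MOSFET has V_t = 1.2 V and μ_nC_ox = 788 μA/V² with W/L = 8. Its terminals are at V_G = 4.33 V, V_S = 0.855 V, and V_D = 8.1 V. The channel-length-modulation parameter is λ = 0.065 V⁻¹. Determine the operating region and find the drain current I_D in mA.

V_GS = V_G − V_S = 4.33 − 0.855 = 3.48 V; V_DS = V_D − V_S = 8.1 − 0.855 = 7.24 V.
k_n = μ_nC_ox · (W/L) = 6.304 mA/V².
V_ov = V_GS − V_t = 3.48 − 1.2 = 2.28 V.
Since V_DS = 7.24 V ≥ V_ov = 2.28 V, the device is in saturation.
I_D = ½ k_n V_ov² (1 + λ V_DS) = 0.5 × 6.304 × 2.28² × (1 + 0.065 × 7.24) = 24 mA.

Saturation; I_D = 24.0 mA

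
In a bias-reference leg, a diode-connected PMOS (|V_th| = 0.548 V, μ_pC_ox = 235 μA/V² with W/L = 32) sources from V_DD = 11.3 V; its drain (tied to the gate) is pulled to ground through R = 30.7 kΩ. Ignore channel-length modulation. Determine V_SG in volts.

V_SG = 0.849 V

With gate tied to drain, V_SG = V_SD ≥ V_SG − |V_th|, so the device is in saturation.
k_p = μ_pC_ox · (W/L) = 7.52 mA/V².
KCL at the drain: ½ k_p (V_SG − |V_th|)² = (V_DD − V_SG)/R.
Let x = V_SG − 0.548. Then 115 x² + x − 10.75 = 0, giving x = 0.301 V (positive root), so V_SG = 0.849 V.
I_D = (V_DD − V_SG)/R = (11.3 − 0.849) / 30.7 = 0.34 mA.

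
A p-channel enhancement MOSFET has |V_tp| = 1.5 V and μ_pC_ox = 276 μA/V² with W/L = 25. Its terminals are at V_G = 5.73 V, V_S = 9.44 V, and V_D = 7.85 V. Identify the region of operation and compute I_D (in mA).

Triode; I_D = 15.5 mA

V_SG = V_S − V_G = 9.44 − 5.73 = 3.71 V; V_SD = V_S − V_D = 9.44 − 7.85 = 1.59 V.
k_p = μ_pC_ox · (W/L) = 6.9 mA/V².
V_ov = V_SG − |V_tp| = 3.71 − 1.5 = 2.21 V.
Since V_SD = 1.59 V < V_ov = 2.21 V, the device is in the triode region.
I_D = k_p [V_ov · V_SD − ½ V_SD²] = 6.9 × [2.21 × 1.59 − 0.5 × 1.59²] = 15.5 mA.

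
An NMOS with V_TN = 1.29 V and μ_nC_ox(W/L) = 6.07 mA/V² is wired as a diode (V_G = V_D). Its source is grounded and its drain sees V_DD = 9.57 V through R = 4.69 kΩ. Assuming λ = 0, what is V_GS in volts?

With gate tied to drain, V_GS = V_DS ≥ V_GS − V_TN, so the device is in saturation.
KCL at the drain: ½ k_n (V_GS − V_TN)² = (V_DD − V_GS)/R.
Let x = V_GS − 1.29. Then 14.2 x² + x − 8.28 = 0, giving x = 0.728 V (positive root), so V_GS = 2.02 V.
I_D = (V_DD − V_GS)/R = (9.57 − 2.02) / 4.69 = 1.61 mA.

V_GS = 2.02 V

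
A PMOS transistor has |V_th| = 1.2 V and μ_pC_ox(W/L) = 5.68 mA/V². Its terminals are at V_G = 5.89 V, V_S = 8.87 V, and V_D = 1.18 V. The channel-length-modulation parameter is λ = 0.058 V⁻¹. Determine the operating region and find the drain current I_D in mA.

V_SG = V_S − V_G = 8.87 − 5.89 = 2.98 V; V_SD = V_S − V_D = 8.87 − 1.18 = 7.69 V.
V_ov = V_SG − |V_th| = 2.98 − 1.2 = 1.78 V.
Since V_SD = 7.69 V ≥ V_ov = 1.78 V, the device is in saturation.
I_D = ½ k_p V_ov² (1 + λ V_SD) = 0.5 × 5.68 × 1.78² × (1 + 0.058 × 7.69) = 13 mA.

Saturation; I_D = 13.0 mA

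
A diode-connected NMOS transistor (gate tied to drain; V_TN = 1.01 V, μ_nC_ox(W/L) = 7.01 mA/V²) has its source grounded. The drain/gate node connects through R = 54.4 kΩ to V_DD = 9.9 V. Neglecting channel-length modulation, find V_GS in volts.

With gate tied to drain, V_GS = V_DS ≥ V_GS − V_TN, so the device is in saturation.
KCL at the drain: ½ k_n (V_GS − V_TN)² = (V_DD − V_GS)/R.
Let x = V_GS − 1.01. Then 191 x² + x − 8.89 = 0, giving x = 0.213 V (positive root), so V_GS = 1.22 V.
I_D = (V_DD − V_GS)/R = (9.9 − 1.22) / 54.4 = 0.159 mA.

V_GS = 1.22 V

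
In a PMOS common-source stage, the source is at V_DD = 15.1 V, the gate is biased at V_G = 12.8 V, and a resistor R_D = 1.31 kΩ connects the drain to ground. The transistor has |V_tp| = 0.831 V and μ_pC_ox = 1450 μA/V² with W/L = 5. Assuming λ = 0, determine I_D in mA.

I_D = 7.82 mA

V_SG = V_DD − V_G = 15.1 − 12.8 = 2.3 V, so V_ov = 2.3 − 0.831 = 1.47 V.
k_p = μ_pC_ox · (W/L) = 7.25 mA/V².
Assume saturation: I_D = ½ k_p V_ov² = 0.5 × 7.25 × 1.47² = 7.82 mA, giving V_SD = V_DD − I_D R_D = 15.1 − 7.82 × 1.31 = 4.85 V.
V_SD = 4.85 V ≥ V_ov = 1.47 V, confirming saturation.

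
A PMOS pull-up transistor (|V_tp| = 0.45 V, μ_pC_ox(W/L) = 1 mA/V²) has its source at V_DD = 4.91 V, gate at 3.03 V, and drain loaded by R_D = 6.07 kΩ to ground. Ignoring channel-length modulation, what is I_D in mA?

I_D = 0.705 mA

V_SG = V_DD − V_G = 4.91 − 3.03 = 1.88 V, so V_ov = 1.88 − 0.45 = 1.43 V.
Assume saturation: I_D = ½ k_p V_ov² = 0.5 × 1 × 1.43² = 1.02 mA, giving V_SD = V_DD − I_D R_D = 4.91 − 1.02 × 6.07 = -1.3 V.
But -1.3 V < V_ov = 1.43 V, so the device is actually in triode.
In triode I_D = k_p[V_ov V_SD − ½ V_SD²] and I_D = (V_DD − V_SD)/R_D. Equating: 3.04 V_SD² − 9.68 V_SD + 4.91 = 0, giving V_SD = 0.633 V (the root below V_ov).
I_D = (4.91 − 0.633) / 6.07 = 0.705 mA.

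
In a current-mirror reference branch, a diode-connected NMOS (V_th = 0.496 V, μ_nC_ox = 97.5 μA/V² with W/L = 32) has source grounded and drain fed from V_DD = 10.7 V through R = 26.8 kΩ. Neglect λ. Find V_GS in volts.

V_GS = 0.978 V

With gate tied to drain, V_GS = V_DS ≥ V_GS − V_th, so the device is in saturation.
k_n = μ_nC_ox · (W/L) = 3.12 mA/V².
KCL at the drain: ½ k_n (V_GS − V_th)² = (V_DD − V_GS)/R.
Let x = V_GS − 0.496. Then 41.8 x² + x − 10.2 = 0, giving x = 0.482 V (positive root), so V_GS = 0.978 V.
I_D = (V_DD − V_GS)/R = (10.7 − 0.978) / 26.8 = 0.363 mA.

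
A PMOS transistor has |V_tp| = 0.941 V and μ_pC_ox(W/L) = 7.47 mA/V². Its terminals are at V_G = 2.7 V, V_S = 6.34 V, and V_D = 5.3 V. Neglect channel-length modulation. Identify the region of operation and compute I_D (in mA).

V_SG = V_S − V_G = 6.34 − 2.7 = 3.64 V; V_SD = V_S − V_D = 6.34 − 5.3 = 1.04 V.
V_ov = V_SG − |V_tp| = 3.64 − 0.941 = 2.7 V.
Since V_SD = 1.04 V < V_ov = 2.7 V, the device is in the triode region.
I_D = k_p [V_ov · V_SD − ½ V_SD²] = 7.47 × [2.7 × 1.04 − 0.5 × 1.04²] = 16.9 mA.

Triode; I_D = 16.9 mA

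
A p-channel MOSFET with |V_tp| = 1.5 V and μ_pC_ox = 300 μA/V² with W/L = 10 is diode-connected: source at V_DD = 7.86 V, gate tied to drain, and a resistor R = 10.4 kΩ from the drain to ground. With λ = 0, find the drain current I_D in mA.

I_D = 0.553 mA

With gate tied to drain, V_SG = V_SD ≥ V_SG − |V_tp|, so the device is in saturation.
k_p = μ_pC_ox · (W/L) = 3 mA/V².
KCL at the drain: ½ k_p (V_SG − |V_tp|)² = (V_DD − V_SG)/R.
Let x = V_SG − 1.5. Then 15.6 x² + x − 6.36 = 0, giving x = 0.607 V (positive root), so V_SG = 2.11 V.
I_D = (V_DD − V_SG)/R = (7.86 − 2.11) / 10.4 = 0.553 mA.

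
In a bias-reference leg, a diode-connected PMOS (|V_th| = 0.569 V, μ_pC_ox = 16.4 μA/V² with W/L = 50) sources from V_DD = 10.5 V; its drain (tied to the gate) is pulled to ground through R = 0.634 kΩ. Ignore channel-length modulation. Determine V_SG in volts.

V_SG = 5.12 V

With gate tied to drain, V_SG = V_SD ≥ V_SG − |V_th|, so the device is in saturation.
k_p = μ_pC_ox · (W/L) = 0.82 mA/V².
KCL at the drain: ½ k_p (V_SG − |V_th|)² = (V_DD − V_SG)/R.
Let x = V_SG − 0.569. Then 0.26 x² + x − 9.931 = 0, giving x = 4.55 V (positive root), so V_SG = 5.12 V.
I_D = (V_DD − V_SG)/R = (10.5 − 5.12) / 0.634 = 8.49 mA.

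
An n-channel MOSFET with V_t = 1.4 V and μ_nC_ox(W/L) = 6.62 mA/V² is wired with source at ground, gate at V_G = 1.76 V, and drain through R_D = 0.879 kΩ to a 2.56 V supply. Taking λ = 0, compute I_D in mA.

V_GS = V_G = 1.76 V, so V_ov = 1.76 − 1.4 = 0.36 V.
Assume saturation: I_D = ½ k_n V_ov² = 0.5 × 6.62 × 0.36² = 0.429 mA, giving V_DS = V_DD − I_D R_D = 2.56 − 0.429 × 0.879 = 2.18 V.
V_DS = 2.18 V ≥ V_ov = 0.36 V, confirming saturation.

I_D = 0.429 mA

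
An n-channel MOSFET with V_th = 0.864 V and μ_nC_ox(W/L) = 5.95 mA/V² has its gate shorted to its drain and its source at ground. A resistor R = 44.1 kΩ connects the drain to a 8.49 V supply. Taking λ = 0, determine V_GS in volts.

V_GS = 1.10 V

With gate tied to drain, V_GS = V_DS ≥ V_GS − V_th, so the device is in saturation.
KCL at the drain: ½ k_n (V_GS − V_th)² = (V_DD − V_GS)/R.
Let x = V_GS − 0.864. Then 131 x² + x − 7.626 = 0, giving x = 0.237 V (positive root), so V_GS = 1.1 V.
I_D = (V_DD − V_GS)/R = (8.49 − 1.1) / 44.1 = 0.168 mA.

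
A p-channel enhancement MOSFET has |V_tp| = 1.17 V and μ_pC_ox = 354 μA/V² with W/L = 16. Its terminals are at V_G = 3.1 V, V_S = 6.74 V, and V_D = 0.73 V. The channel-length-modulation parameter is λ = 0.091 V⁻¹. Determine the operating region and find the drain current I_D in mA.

V_SG = V_S − V_G = 6.74 − 3.1 = 3.64 V; V_SD = V_S − V_D = 6.74 − 0.73 = 6.01 V.
k_p = μ_pC_ox · (W/L) = 5.664 mA/V².
V_ov = V_SG − |V_tp| = 3.64 − 1.17 = 2.47 V.
Since V_SD = 6.01 V ≥ V_ov = 2.47 V, the device is in saturation.
I_D = ½ k_p V_ov² (1 + λ V_SD) = 0.5 × 5.664 × 2.47² × (1 + 0.091 × 6.01) = 26.7 mA.

Saturation; I_D = 26.7 mA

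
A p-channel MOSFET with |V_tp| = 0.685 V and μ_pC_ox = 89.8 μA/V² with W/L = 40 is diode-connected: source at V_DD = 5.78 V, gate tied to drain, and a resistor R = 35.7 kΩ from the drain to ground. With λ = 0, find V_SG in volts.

V_SG = 0.959 V

With gate tied to drain, V_SG = V_SD ≥ V_SG − |V_tp|, so the device is in saturation.
k_p = μ_pC_ox · (W/L) = 3.592 mA/V².
KCL at the drain: ½ k_p (V_SG − |V_tp|)² = (V_DD − V_SG)/R.
Let x = V_SG − 0.685. Then 64.1 x² + x − 5.095 = 0, giving x = 0.274 V (positive root), so V_SG = 0.959 V.
I_D = (V_DD − V_SG)/R = (5.78 − 0.959) / 35.7 = 0.135 mA.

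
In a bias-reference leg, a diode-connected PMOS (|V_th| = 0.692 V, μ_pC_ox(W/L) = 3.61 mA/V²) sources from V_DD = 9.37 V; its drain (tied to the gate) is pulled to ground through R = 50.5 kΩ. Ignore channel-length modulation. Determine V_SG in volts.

With gate tied to drain, V_SG = V_SD ≥ V_SG − |V_th|, so the device is in saturation.
KCL at the drain: ½ k_p (V_SG − |V_th|)² = (V_DD − V_SG)/R.
Let x = V_SG − 0.692. Then 91.2 x² + x − 8.678 = 0, giving x = 0.303 V (positive root), so V_SG = 0.995 V.
I_D = (V_DD − V_SG)/R = (9.37 − 0.995) / 50.5 = 0.166 mA.

V_SG = 0.995 V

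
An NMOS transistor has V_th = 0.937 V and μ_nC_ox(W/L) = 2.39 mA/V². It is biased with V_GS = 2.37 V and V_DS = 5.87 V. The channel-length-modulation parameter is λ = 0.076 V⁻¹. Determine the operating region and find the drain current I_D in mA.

V_ov = V_GS − V_th = 2.37 − 0.937 = 1.43 V.
Since V_DS = 5.87 V ≥ V_ov = 1.43 V, the device is in saturation.
I_D = ½ k_n V_ov² (1 + λ V_DS) = 0.5 × 2.39 × 1.43² × (1 + 0.076 × 5.87) = 3.55 mA.

Saturation; I_D = 3.55 mA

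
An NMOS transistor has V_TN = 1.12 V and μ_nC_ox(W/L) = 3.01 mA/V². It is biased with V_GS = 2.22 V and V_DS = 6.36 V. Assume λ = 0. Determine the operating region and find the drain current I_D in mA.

Saturation; I_D = 1.82 mA

V_ov = V_GS − V_TN = 2.22 − 1.12 = 1.1 V.
Since V_DS = 6.36 V ≥ V_ov = 1.1 V, the device is in saturation.
I_D = ½ k_n V_ov² = 0.5 × 3.01 × 1.1² = 1.82 mA.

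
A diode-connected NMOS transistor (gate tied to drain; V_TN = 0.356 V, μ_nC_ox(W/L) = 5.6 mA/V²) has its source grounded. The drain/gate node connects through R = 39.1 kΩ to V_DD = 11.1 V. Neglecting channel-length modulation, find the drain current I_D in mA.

With gate tied to drain, V_GS = V_DS ≥ V_GS − V_TN, so the device is in saturation.
KCL at the drain: ½ k_n (V_GS − V_TN)² = (V_DD − V_GS)/R.
Let x = V_GS − 0.356. Then 109 x² + x − 10.74 = 0, giving x = 0.309 V (positive root), so V_GS = 0.665 V.
I_D = (V_DD − V_GS)/R = (11.1 − 0.665) / 39.1 = 0.267 mA.

I_D = 0.267 mA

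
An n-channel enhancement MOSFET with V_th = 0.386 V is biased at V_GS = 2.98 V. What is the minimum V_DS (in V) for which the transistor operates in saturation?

The boundary between triode and saturation is V_DS = V_GS − V_th = V_ov.
V_ov = 2.98 − 0.386 = 2.59 V.

V_DS,sat = 2.59 V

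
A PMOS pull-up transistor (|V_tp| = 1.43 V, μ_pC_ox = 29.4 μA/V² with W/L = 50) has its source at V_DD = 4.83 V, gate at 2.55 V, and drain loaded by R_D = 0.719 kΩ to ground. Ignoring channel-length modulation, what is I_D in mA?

V_SG = V_DD − V_G = 4.83 − 2.55 = 2.28 V, so V_ov = 2.28 − 1.43 = 0.85 V.
k_p = μ_pC_ox · (W/L) = 1.47 mA/V².
Assume saturation: I_D = ½ k_p V_ov² = 0.5 × 1.47 × 0.85² = 0.531 mA, giving V_SD = V_DD − I_D R_D = 4.83 − 0.531 × 0.719 = 4.45 V.
V_SD = 4.45 V ≥ V_ov = 0.85 V, confirming saturation.

I_D = 0.531 mA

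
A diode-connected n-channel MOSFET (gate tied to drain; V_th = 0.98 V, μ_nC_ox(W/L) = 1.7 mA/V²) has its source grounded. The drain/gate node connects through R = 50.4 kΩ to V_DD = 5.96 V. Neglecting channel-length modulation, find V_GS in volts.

V_GS = 1.31 V

With gate tied to drain, V_GS = V_DS ≥ V_GS − V_th, so the device is in saturation.
KCL at the drain: ½ k_n (V_GS − V_th)² = (V_DD − V_GS)/R.
Let x = V_GS − 0.98. Then 42.8 x² + x − 4.98 = 0, giving x = 0.329 V (positive root), so V_GS = 1.31 V.
I_D = (V_DD − V_GS)/R = (5.96 − 1.31) / 50.4 = 0.0923 mA.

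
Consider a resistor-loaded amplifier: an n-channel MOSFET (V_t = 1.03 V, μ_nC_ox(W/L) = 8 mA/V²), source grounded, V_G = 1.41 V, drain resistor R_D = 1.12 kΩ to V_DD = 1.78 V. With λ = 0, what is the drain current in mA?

V_GS = V_G = 1.41 V, so V_ov = 1.41 − 1.03 = 0.38 V.
Assume saturation: I_D = ½ k_n V_ov² = 0.5 × 8 × 0.38² = 0.578 mA, giving V_DS = V_DD − I_D R_D = 1.78 − 0.578 × 1.12 = 1.13 V.
V_DS = 1.13 V ≥ V_ov = 0.38 V, confirming saturation.

I_D = 0.578 mA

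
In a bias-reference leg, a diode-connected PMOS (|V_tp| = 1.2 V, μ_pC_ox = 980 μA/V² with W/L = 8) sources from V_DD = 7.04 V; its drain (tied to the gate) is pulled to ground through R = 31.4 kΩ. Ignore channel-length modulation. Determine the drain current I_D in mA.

With gate tied to drain, V_SG = V_SD ≥ V_SG − |V_tp|, so the device is in saturation.
k_p = μ_pC_ox · (W/L) = 7.84 mA/V².
KCL at the drain: ½ k_p (V_SG − |V_tp|)² = (V_DD − V_SG)/R.
Let x = V_SG − 1.2. Then 123 x² + x − 5.84 = 0, giving x = 0.214 V (positive root), so V_SG = 1.41 V.
I_D = (V_DD − V_SG)/R = (7.04 − 1.41) / 31.4 = 0.179 mA.

I_D = 0.179 mA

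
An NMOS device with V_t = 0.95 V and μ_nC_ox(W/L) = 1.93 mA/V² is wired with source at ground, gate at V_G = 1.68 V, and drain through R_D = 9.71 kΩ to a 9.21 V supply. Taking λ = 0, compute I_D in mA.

V_GS = V_G = 1.68 V, so V_ov = 1.68 − 0.95 = 0.73 V.
Assume saturation: I_D = ½ k_n V_ov² = 0.5 × 1.93 × 0.73² = 0.514 mA, giving V_DS = V_DD − I_D R_D = 9.21 − 0.514 × 9.71 = 4.22 V.
V_DS = 4.22 V ≥ V_ov = 0.73 V, confirming saturation.

I_D = 0.514 mA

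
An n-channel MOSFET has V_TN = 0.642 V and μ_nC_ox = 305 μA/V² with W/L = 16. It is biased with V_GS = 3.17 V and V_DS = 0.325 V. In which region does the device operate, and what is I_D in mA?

Triode; I_D = 3.75 mA

k_n = μ_nC_ox · (W/L) = 4.88 mA/V².
V_ov = V_GS − V_TN = 3.17 − 0.642 = 2.53 V.
Since V_DS = 0.325 V < V_ov = 2.53 V, the device is in the triode region.
I_D = k_n [V_ov · V_DS − ½ V_DS²] = 4.88 × [2.53 × 0.325 − 0.5 × 0.325²] = 3.75 mA.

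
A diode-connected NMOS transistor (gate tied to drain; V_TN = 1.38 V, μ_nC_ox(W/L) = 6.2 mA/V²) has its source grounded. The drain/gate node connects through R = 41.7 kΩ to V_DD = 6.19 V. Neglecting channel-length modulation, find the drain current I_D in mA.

With gate tied to drain, V_GS = V_DS ≥ V_GS − V_TN, so the device is in saturation.
KCL at the drain: ½ k_n (V_GS − V_TN)² = (V_DD − V_GS)/R.
Let x = V_GS − 1.38. Then 129 x² + x − 4.81 = 0, giving x = 0.189 V (positive root), so V_GS = 1.57 V.
I_D = (V_DD − V_GS)/R = (6.19 − 1.57) / 41.7 = 0.111 mA.

I_D = 0.111 mA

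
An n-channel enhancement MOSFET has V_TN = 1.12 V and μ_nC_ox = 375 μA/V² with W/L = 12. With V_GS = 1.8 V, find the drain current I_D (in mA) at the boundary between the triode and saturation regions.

I_D = 1.04 mA

At the boundary V_DS = V_ov = V_GS − V_TN = 1.8 − 1.12 = 0.68 V.
k_n = μ_nC_ox · (W/L) = 4.5 mA/V².
I_D = ½ k_n V_ov² = 0.5 × 4.5 × 0.68² = 1.04 mA.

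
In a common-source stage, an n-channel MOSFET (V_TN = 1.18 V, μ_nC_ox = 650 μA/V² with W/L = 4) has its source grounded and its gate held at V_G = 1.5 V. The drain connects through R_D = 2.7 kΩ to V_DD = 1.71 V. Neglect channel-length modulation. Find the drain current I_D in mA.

V_GS = V_G = 1.5 V, so V_ov = 1.5 − 1.18 = 0.32 V.
k_n = μ_nC_ox · (W/L) = 2.6 mA/V².
Assume saturation: I_D = ½ k_n V_ov² = 0.5 × 2.6 × 0.32² = 0.133 mA, giving V_DS = V_DD − I_D R_D = 1.71 − 0.133 × 2.7 = 1.35 V.
V_DS = 1.35 V ≥ V_ov = 0.32 V, confirming saturation.

I_D = 0.133 mA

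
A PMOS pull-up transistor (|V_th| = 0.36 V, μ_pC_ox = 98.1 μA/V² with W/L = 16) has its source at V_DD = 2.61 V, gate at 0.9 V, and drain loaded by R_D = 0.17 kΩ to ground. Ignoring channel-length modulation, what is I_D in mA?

I_D = 1.43 mA

V_SG = V_DD − V_G = 2.61 − 0.9 = 1.71 V, so V_ov = 1.71 − 0.36 = 1.35 V.
k_p = μ_pC_ox · (W/L) = 1.57 mA/V².
Assume saturation: I_D = ½ k_p V_ov² = 0.5 × 1.57 × 1.35² = 1.43 mA, giving V_SD = V_DD − I_D R_D = 2.61 − 1.43 × 0.17 = 2.37 V.
V_SD = 2.37 V ≥ V_ov = 1.35 V, confirming saturation.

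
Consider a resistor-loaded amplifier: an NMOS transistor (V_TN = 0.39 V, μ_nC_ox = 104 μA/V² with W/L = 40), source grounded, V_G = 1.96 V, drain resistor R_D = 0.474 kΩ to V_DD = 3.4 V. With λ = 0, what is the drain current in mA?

V_GS = V_G = 1.96 V, so V_ov = 1.96 − 0.39 = 1.57 V.
k_n = μ_nC_ox · (W/L) = 4.16 mA/V².
Assume saturation: I_D = ½ k_n V_ov² = 0.5 × 4.16 × 1.57² = 5.13 mA, giving V_DS = V_DD − I_D R_D = 3.4 − 5.13 × 0.474 = 0.97 V.
But 0.97 V < V_ov = 1.57 V, so the device is actually in triode.
In triode I_D = k_n[V_ov V_DS − ½ V_DS²] and I_D = (V_DD − V_DS)/R_D. Equating: 0.986 V_DS² − 4.096 V_DS + 3.4 = 0, giving V_DS = 1.15 V (the root below V_ov).
I_D = (3.4 − 1.15) / 0.474 = 4.75 mA.

I_D = 4.75 mA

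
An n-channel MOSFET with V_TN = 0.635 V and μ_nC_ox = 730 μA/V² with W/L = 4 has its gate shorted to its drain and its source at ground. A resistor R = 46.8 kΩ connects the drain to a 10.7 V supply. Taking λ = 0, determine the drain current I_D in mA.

I_D = 0.207 mA

With gate tied to drain, V_GS = V_DS ≥ V_GS − V_TN, so the device is in saturation.
k_n = μ_nC_ox · (W/L) = 2.92 mA/V².
KCL at the drain: ½ k_n (V_GS − V_TN)² = (V_DD − V_GS)/R.
Let x = V_GS − 0.635. Then 68.3 x² + x − 10.06 = 0, giving x = 0.377 V (positive root), so V_GS = 1.01 V.
I_D = (V_DD − V_GS)/R = (10.7 − 1.01) / 46.8 = 0.207 mA.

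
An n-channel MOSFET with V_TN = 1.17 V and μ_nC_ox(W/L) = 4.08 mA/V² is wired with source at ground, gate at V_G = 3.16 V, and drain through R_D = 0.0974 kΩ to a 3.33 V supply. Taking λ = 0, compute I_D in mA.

V_GS = V_G = 3.16 V, so V_ov = 3.16 − 1.17 = 1.99 V.
Assume saturation: I_D = ½ k_n V_ov² = 0.5 × 4.08 × 1.99² = 8.08 mA, giving V_DS = V_DD − I_D R_D = 3.33 − 8.08 × 0.0974 = 2.54 V.
V_DS = 2.54 V ≥ V_ov = 1.99 V, confirming saturation.

I_D = 8.08 mA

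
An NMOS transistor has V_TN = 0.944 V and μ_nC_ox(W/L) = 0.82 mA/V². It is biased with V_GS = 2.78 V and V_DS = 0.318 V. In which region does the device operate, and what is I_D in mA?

Triode; I_D = 0.437 mA

V_ov = V_GS − V_TN = 2.78 − 0.944 = 1.84 V.
Since V_DS = 0.318 V < V_ov = 1.84 V, the device is in the triode region.
I_D = k_n [V_ov · V_DS − ½ V_DS²] = 0.82 × [1.84 × 0.318 − 0.5 × 0.318²] = 0.437 mA.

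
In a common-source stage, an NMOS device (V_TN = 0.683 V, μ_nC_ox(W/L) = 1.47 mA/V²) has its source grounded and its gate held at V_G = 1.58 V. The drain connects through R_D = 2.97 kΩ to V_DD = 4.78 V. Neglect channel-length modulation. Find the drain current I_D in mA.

V_GS = V_G = 1.58 V, so V_ov = 1.58 − 0.683 = 0.897 V.
Assume saturation: I_D = ½ k_n V_ov² = 0.5 × 1.47 × 0.897² = 0.591 mA, giving V_DS = V_DD − I_D R_D = 4.78 − 0.591 × 2.97 = 3.02 V.
V_DS = 3.02 V ≥ V_ov = 0.897 V, confirming saturation.

I_D = 0.591 mA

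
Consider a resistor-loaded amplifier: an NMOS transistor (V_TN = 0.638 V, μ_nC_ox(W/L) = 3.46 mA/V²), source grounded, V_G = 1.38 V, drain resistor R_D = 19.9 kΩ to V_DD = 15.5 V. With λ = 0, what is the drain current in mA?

V_GS = V_G = 1.38 V, so V_ov = 1.38 − 0.638 = 0.742 V.
Assume saturation: I_D = ½ k_n V_ov² = 0.5 × 3.46 × 0.742² = 0.952 mA, giving V_DS = V_DD − I_D R_D = 15.5 − 0.952 × 19.9 = -3.45 V.
But -3.45 V < V_ov = 0.742 V, so the device is actually in triode.
In triode I_D = k_n[V_ov V_DS − ½ V_DS²] and I_D = (V_DD − V_DS)/R_D. Equating: 34.4 V_DS² − 52.09 V_DS + 15.5 = 0, giving V_DS = 0.407 V (the root below V_ov).
I_D = (15.5 − 0.407) / 19.9 = 0.758 mA.

I_D = 0.758 mA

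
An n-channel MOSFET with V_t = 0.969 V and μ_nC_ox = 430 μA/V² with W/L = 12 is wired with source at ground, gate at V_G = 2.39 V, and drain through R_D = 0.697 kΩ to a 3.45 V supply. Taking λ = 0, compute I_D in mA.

I_D = 3.92 mA

V_GS = V_G = 2.39 V, so V_ov = 2.39 − 0.969 = 1.42 V.
k_n = μ_nC_ox · (W/L) = 5.16 mA/V².
Assume saturation: I_D = ½ k_n V_ov² = 0.5 × 5.16 × 1.42² = 5.21 mA, giving V_DS = V_DD − I_D R_D = 3.45 − 5.21 × 0.697 = -0.181 V.
But -0.181 V < V_ov = 1.42 V, so the device is actually in triode.
In triode I_D = k_n[V_ov V_DS − ½ V_DS²] and I_D = (V_DD − V_DS)/R_D. Equating: 1.8 V_DS² − 6.111 V_DS + 3.45 = 0, giving V_DS = 0.715 V (the root below V_ov).
I_D = (3.45 − 0.715) / 0.697 = 3.92 mA.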